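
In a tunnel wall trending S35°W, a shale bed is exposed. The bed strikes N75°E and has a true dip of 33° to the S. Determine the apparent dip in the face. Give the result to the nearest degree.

Angle between strike (N75°E) and section (S35°W): β = 40°.
tan α = tan 33° × sin 40° = 0.6494 × 0.6428 = 0.4174
apparent dip = arctan 0.4174 = 22.66°

23°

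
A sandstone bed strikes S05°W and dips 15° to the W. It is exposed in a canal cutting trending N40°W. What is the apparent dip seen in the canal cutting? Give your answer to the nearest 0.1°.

The strike is S05°W and the section trends N40°W; the acute angle between them is β = 45°.
tan(apparent dip) = tan 15° · sin 45° = 0.1895
apparent dip = arctan 0.1895 = 10.73°

10.7°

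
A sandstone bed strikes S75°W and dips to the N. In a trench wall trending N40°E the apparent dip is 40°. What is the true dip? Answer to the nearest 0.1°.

β = acute angle between strike S75°W and section N40°E = 35°.
tan δ = tan α / sin β = tan 40° / sin 35° = 0.8391 / 0.5736 = 1.4629
true dip = arctan 1.4629 = 55.64°

55.6°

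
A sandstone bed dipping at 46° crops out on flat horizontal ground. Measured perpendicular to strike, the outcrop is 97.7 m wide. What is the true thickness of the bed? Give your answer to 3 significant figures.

70.3 m

True thickness t = w · sin(dip) = 97.7 × sin 46°
t = 97.7 × 0.7193 = 70.279 m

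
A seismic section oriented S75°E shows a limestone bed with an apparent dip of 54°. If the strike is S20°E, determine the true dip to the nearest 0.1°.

59.2°

β = acute angle between strike S20°E and section S75°E = 55°.
tan δ = tan α / sin β = tan 54° / sin 55° = 1.3764 / 0.8192 = 1.6803
true dip = arctan 1.6803 = 59.24°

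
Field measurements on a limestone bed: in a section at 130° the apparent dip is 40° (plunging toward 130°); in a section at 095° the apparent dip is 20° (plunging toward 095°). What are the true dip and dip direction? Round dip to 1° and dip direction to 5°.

Each apparent-dip line lies in the plane. As unit vectors (x east, y north, z up), v₁ plunges 40°→130° and v₂ plunges 20°→095°.
n = v₁ × v₂ = (0.116, -0.401, 0.413) (taken with n_z > 0).
True dip = arccos(n_z / |n|) = arccos(0.7033) = 45.3°.
Dip direction = azimuth of (n_x, n_y) = atan2(0.116, -0.401) = 164°.

true dip 45°, dip direction 165°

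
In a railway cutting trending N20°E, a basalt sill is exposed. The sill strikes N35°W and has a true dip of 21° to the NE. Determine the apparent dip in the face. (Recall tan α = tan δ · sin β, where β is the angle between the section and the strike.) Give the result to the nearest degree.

17°

The section lies 55° from the strike.
tan α = tan 21° × sin 55° = 0.3839 × 0.8192 = 0.3144
apparent dip = arctan 0.3144 = 17.46°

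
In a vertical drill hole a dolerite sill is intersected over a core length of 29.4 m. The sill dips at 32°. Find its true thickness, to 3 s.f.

True thickness t = h · cos(dip) = 29.4 × cos 32°
t = 29.4 × 0.8480 = 24.933 m

24.9 m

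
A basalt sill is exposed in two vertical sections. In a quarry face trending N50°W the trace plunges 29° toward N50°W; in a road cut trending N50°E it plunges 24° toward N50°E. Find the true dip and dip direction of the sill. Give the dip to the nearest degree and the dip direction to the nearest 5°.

The two traces are lines in the plane: v₁ = (sin 310°·cos 29°, cos 310°·cos 29°, −sin 29°), v₂ = (sin 50°·cos 24°, cos 50°·cos 24°, −sin 24°).
n = v₁ × v₂ = (-0.056, 0.612, 0.787) (taken with n_z > 0).
tan δ = √(n_x²+n_y²)/n_z = 0.614/0.787, so δ = 38.0°.
Dip direction = atan2(-0.056, 0.612) = 355° (azimuth of n's horizontal projection).

true dip 38°, dip direction 355°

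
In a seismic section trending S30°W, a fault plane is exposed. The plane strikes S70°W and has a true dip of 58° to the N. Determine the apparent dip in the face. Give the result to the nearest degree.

Angle between strike (S70°W) and section (S30°W): β = 40°.
tan(apparent dip) = tan 58° · sin 40° = 1.0287
α = arctan(1.0287) = 45.81°

46°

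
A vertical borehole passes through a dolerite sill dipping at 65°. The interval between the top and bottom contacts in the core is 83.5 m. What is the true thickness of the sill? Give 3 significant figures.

35.3 m

True thickness t = h · cos(dip) = 83.5 × cos 65°
t = 83.5 × 0.4226 = 35.289 m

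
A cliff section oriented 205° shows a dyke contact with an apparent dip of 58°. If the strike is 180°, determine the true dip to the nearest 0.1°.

The section is 25° from the strike.
tan(true dip) = tan 58° / sin 25° = 3.7867
true dip = arctan 3.7867 = 75.21°

75.2°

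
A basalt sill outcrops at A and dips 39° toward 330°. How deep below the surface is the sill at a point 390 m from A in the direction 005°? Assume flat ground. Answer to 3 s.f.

The hole lies 35° from the dip direction, so the down-dip offset is 390 × cos 35° = 319.47 m.
Depth = down-dip offset × tan(dip) = 319.47 × tan 39° = 319.47 × 0.8098
Depth = 258.70 m

259 m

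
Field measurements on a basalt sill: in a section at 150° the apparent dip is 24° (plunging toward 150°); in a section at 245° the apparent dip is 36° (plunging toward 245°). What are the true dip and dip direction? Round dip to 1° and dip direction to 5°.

true dip 42°, dip direction 210°

The two traces are lines in the plane: v₁ = (sin 150°·cos 24°, cos 150°·cos 24°, −sin 24°), v₂ = (sin 245°·cos 36°, cos 245°·cos 36°, −sin 36°).
n = v₁ × v₂ = (-0.326, -0.567, 0.736) (taken with n_z > 0).
Dip δ = arctan(|n_h|/n_z) = arctan(0.654/0.736) = 41.6°.
Dip direction = atan2(-0.326, -0.567) = 210° (azimuth of n's horizontal projection).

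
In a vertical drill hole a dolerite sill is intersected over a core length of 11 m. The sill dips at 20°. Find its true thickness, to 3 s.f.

10.3 m

True thickness t = h · cos(dip) = 11 × cos 20°
t = 11 × 0.9397 = 10.337 m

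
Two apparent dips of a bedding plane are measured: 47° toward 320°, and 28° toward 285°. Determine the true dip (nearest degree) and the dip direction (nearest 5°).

Each apparent-dip line lies in the plane. As unit vectors (x east, y north, z up), v₁ plunges 47°→320° and v₂ plunges 28°→285°.
The plane normal is n = v₁ × v₂ ∝ (-0.078, 0.418, 0.345).
tan δ = √(n_x²+n_y²)/n_z = 0.425/0.345, so δ = 50.9°.
Dip direction = azimuth of (n_x, n_y) = atan2(-0.078, 0.418) = 349°.

true dip 51°, dip direction 350°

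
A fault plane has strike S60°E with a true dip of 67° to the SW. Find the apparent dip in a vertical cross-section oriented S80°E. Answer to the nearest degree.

39°

Angle between strike (S60°E) and section (S80°E): β = 20°.
tan α = tan 67° × sin 20° = 2.3559 × 0.3420 = 0.8057
α = arctan(0.8057) = 38.86°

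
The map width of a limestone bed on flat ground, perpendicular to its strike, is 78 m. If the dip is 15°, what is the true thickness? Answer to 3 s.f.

True thickness t = w · sin(dip) = 78 × sin 15°
t = 78 × 0.2588 = 20.188 m

20.2 m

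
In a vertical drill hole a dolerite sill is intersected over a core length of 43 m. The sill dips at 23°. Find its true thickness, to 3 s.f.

True thickness t = h · cos(dip) = 43 × cos 23°
t = 43 × 0.9205 = 39.582 m

39.6 m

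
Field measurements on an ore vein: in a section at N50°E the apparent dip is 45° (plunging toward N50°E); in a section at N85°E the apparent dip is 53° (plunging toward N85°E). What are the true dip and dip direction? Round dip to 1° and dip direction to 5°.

true dip 53°, dip direction 090°

The two traces are lines in the plane: v₁ = (sin 50°·cos 45°, cos 50°·cos 45°, −sin 45°), v₂ = (sin 85°·cos 53°, cos 85°·cos 53°, −sin 53°).
The plane normal is n = v₁ × v₂ ∝ (0.326, -0.009, 0.244).
tan δ = √(n_x²+n_y²)/n_z = 0.326/0.244, so δ = 53.2°.
Dip direction = azimuth of (n_x, n_y) = atan2(0.326, -0.009) = 92°.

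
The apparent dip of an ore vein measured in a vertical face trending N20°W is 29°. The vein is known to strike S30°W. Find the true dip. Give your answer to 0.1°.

The section is 50° from the strike.
tan δ = tan α / sin β = tan 29° / sin 50° = 0.5543 / 0.7660 = 0.7236
δ = arctan(0.7236) = 35.89°

35.9°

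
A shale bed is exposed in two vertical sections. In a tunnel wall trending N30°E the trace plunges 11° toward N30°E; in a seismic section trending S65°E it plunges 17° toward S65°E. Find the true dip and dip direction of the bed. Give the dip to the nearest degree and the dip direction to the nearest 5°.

true dip 19°, dip direction 085°

The two traces are lines in the plane: v₁ = (sin 30°·cos 11°, cos 30°·cos 11°, −sin 11°), v₂ = (sin 115°·cos 17°, cos 115°·cos 17°, −sin 17°).
The plane normal is n = v₁ × v₂ ∝ (0.326, 0.022, 0.935).
Dip δ = arctan(|n_h|/n_z) = arctan(0.326/0.935) = 19.2°.
The horizontal component of n points toward azimuth atan2(n_x, n_y) = 86°, the dip direction.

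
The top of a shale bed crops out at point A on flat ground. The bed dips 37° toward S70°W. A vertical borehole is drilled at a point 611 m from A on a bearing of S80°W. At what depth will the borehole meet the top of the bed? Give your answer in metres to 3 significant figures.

The hole lies 10° from the dip direction, so the down-dip offset is 611 × cos 10° = 601.72 m.
Depth = down-dip offset × tan(dip) = 601.72 × tan 37° = 601.72 × 0.7536
Depth = 453.43 m

453 m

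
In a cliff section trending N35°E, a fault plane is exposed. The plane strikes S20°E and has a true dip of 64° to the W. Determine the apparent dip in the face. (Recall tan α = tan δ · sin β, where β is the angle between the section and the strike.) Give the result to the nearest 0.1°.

59.2°

The section lies 55° from the strike.
tan α = tan 64° × sin 55° = 2.0503 × 0.8192 = 1.6795
apparent dip = arctan 1.6795 = 59.23°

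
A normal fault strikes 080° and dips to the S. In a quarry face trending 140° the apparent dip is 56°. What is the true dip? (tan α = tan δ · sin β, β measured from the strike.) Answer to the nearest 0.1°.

The section is 60° from the strike.
tan δ = tan α / sin β = tan 56° / sin 60° = 1.4826 / 0.8660 = 1.7119
δ = arctan(1.7119) = 59.71°

59.7°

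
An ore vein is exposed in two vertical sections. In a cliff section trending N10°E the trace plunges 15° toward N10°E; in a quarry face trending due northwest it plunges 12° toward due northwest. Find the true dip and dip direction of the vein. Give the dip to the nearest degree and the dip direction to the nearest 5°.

true dip 16°, dip direction 355°

Represent each trace as a vector plunging at its apparent dip toward its trend (east-north-up frame): v₁ = (0.168, 0.951, -0.259), v₂ = (-0.692, 0.692, -0.208).
Cross product v₁ × v₂ gives the pole to the plane: n ∝ (-0.019, 0.214, 0.774).
Dip δ = arctan(|n_h|/n_z) = arctan(0.215/0.774) = 15.5°.
Dip direction = azimuth of (n_x, n_y) = atan2(-0.019, 0.214) = 355°.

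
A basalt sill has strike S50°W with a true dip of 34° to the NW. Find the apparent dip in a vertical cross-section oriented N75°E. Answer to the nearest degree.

Angle between strike (S50°W) and section (N75°E): β = 25°.
tan(apparent dip) = tan 34° · sin 25° = 0.2851
α = arctan(0.2851) = 15.91°

16°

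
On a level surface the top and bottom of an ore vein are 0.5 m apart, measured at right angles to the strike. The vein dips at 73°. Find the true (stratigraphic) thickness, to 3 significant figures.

0.478 m

True thickness t = w · sin(dip) = 0.5 × sin 73°
t = 0.5 × 0.9563 = 0.478 m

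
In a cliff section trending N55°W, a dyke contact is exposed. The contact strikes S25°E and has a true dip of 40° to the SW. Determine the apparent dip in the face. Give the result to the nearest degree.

23°

The section lies 30° from the strike.
tan(apparent dip) = tan 40° · sin 30° = 0.4195
α = arctan(0.4195) = 22.76°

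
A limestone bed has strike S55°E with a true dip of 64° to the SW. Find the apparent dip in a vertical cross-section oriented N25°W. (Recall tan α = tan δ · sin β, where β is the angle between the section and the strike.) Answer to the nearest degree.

46°

The section lies 30° from the strike.
tan α = tan 64° × sin 30° = 2.0503 × 0.5000 = 1.0252
apparent dip = arctan 1.0252 = 45.71°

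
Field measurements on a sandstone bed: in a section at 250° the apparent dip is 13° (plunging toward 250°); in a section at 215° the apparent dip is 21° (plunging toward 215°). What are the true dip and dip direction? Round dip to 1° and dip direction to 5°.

Represent each trace as a vector plunging at its apparent dip toward its trend (east-north-up frame): v₁ = (-0.916, -0.333, -0.225), v₂ = (-0.535, -0.765, -0.358).
The plane normal is n = v₁ × v₂ ∝ (-0.053, -0.208, 0.522).
True dip = arccos(n_z / |n|) = arccos(0.9251) = 22.3°.
Dip direction = atan2(-0.053, -0.208) = 194° (azimuth of n's horizontal projection).

true dip 22°, dip direction 195°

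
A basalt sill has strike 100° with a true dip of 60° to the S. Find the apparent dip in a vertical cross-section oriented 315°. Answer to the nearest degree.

45°

Angle between strike (100°) and section (315°): β = 35°.
tan(apparent dip) = tan 60° · sin 35° = 0.9935
α = arctan(0.9935) = 44.81°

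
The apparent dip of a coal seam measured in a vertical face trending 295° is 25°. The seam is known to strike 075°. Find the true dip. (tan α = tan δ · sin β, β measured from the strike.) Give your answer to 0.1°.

The section is 40° from the strike.
tan δ = tan α / sin β = tan 25° / sin 40° = 0.4663 / 0.6428 = 0.7254
δ = arctan(0.7254) = 35.96°

36.0°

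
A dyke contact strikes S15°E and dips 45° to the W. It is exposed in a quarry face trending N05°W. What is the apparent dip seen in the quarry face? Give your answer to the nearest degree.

10°

The section lies 10° from the strike.
tan(apparent dip) = tan 45° · sin 10° = 0.1736
α = arctan(0.1736) = 9.85°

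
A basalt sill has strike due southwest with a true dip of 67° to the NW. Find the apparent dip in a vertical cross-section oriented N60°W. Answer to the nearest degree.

The section lies 75° from the strike.
tan α = tan 67° × sin 75° = 2.3559 × 0.9659 = 2.2756
α = arctan(2.2756) = 66.28°

66°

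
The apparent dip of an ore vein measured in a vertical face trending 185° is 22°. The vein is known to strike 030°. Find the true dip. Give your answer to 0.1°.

β = acute angle between strike 030° and section 185° = 25°.
tan(true dip) = tan 22° / sin 25° = 0.9560
δ = arctan(0.9560) = 43.71°

43.7°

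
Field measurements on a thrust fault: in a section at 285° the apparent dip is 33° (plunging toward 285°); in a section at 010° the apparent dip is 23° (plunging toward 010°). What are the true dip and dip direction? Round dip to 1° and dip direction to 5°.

The two traces are lines in the plane: v₁ = (sin 285°·cos 33°, cos 285°·cos 33°, −sin 33°), v₂ = (sin 10°·cos 23°, cos 10°·cos 23°, −sin 23°).
The plane normal is n = v₁ × v₂ ∝ (-0.409, 0.404, 0.769).
Dip δ = arctan(|n_h|/n_z) = arctan(0.575/0.769) = 36.8°.
Dip direction = atan2(-0.409, 0.404) = 315° (azimuth of n's horizontal projection).

true dip 37°, dip direction 315°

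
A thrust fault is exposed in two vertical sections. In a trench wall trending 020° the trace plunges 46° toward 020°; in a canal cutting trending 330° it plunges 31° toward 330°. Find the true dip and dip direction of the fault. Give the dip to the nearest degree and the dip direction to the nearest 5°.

true dip 46°, dip direction 025°

Represent each trace as a vector plunging at its apparent dip toward its trend (east-north-up frame): v₁ = (0.238, 0.653, -0.719), v₂ = (-0.429, 0.742, -0.515).
Cross product v₁ × v₂ gives the pole to the plane: n ∝ (0.198, 0.431, 0.456).
True dip = arccos(n_z / |n|) = arccos(0.6935) = 46.1°.
Dip direction = atan2(0.198, 0.431) = 25° (azimuth of n's horizontal projection).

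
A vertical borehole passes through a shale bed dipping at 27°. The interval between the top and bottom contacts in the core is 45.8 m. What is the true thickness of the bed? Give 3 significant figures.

40.8 m

True thickness t = h · cos(dip) = 45.8 × cos 27°
t = 45.8 × 0.8910 = 40.808 m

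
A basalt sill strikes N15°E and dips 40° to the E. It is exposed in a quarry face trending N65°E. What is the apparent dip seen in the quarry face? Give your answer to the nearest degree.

33°

The section lies 50° from the strike.
tan(apparent dip) = tan 40° · sin 50° = 0.6428
α = arctan(0.6428) = 32.73°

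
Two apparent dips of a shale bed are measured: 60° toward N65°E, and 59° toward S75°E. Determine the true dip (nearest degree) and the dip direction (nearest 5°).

true dip 61°, dip direction 080°

Each apparent-dip line lies in the plane. As unit vectors (x east, y north, z up), v₁ plunges 60°→N65°E and v₂ plunges 59°→S75°E.
Cross product v₁ × v₂ gives the pole to the plane: n ∝ (0.297, 0.042, 0.166).
True dip = arccos(n_z / |n|) = arccos(0.4836) = 61.1°.
The horizontal component of n points toward azimuth atan2(n_x, n_y) = 82°, the dip direction.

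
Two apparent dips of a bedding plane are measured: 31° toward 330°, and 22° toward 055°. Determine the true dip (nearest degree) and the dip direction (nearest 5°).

Each apparent-dip line lies in the plane. As unit vectors (x east, y north, z up), v₁ plunges 31°→330° and v₂ plunges 22°→055°.
Cross product v₁ × v₂ gives the pole to the plane: n ∝ (0.004, 0.552, 0.792).
Dip δ = arctan(|n_h|/n_z) = arctan(0.552/0.792) = 34.9°.
The horizontal component of n points toward azimuth atan2(n_x, n_y) = 0°, the dip direction.

true dip 35°, dip direction 000°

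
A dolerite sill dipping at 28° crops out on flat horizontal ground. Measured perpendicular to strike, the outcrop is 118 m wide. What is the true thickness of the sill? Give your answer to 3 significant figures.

55.4 m

True thickness t = w · sin(dip) = 118 × sin 28°
t = 118 × 0.4695 = 55.398 m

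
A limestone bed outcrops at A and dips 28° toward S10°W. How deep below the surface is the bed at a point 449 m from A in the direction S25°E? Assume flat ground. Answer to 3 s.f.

196 m

The hole lies 35° from the dip direction, so the down-dip offset is 449 × cos 35° = 367.80 m.
Depth = down-dip offset × tan(dip) = 367.80 × tan 28° = 367.80 × 0.5317
Depth = 195.56 m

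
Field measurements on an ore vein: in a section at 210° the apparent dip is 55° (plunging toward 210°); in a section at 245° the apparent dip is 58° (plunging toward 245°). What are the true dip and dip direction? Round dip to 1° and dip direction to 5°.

Each apparent-dip line lies in the plane. As unit vectors (x east, y north, z up), v₁ plunges 55°→210° and v₂ plunges 58°→245°.
n = v₁ × v₂ = (-0.238, -0.150, 0.174) (taken with n_z > 0).
True dip = arccos(n_z / |n|) = arccos(0.5268) = 58.2°.
Dip direction = atan2(-0.238, -0.150) = 238° (azimuth of n's horizontal projection).

true dip 58°, dip direction 240°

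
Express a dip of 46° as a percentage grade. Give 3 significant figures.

grade % = 100 × tan 46° = 100 × 1.0355

104%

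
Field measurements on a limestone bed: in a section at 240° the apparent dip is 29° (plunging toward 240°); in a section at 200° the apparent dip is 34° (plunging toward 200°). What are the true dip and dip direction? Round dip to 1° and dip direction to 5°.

true dip 34°, dip direction 205°

Represent each trace as a vector plunging at its apparent dip toward its trend (east-north-up frame): v₁ = (-0.757, -0.437, -0.485), v₂ = (-0.284, -0.779, -0.559).
n = v₁ × v₂ = (-0.133, -0.286, 0.466) (taken with n_z > 0).
tan δ = √(n_x²+n_y²)/n_z = 0.316/0.466, so δ = 34.1°.
Dip direction = atan2(-0.133, -0.286) = 205° (azimuth of n's horizontal projection).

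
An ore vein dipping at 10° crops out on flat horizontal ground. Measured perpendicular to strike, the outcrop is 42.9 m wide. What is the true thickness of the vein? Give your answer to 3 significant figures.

7.45 m

True thickness t = w · sin(dip) = 42.9 × sin 10°
t = 42.9 × 0.1736 = 7.450 m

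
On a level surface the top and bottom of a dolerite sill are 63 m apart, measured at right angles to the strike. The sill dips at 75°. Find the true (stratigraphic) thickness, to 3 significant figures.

60.9 m

True thickness t = w · sin(dip) = 63 × sin 75°
t = 63 × 0.9659 = 60.853 m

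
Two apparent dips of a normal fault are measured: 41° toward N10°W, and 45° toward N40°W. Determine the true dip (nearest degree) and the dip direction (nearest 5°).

true dip 45°, dip direction 320°

Represent each trace as a vector plunging at its apparent dip toward its trend (east-north-up frame): v₁ = (-0.131, 0.743, -0.656), v₂ = (-0.455, 0.542, -0.707).
n = v₁ × v₂ = (-0.170, 0.206, 0.267) (taken with n_z > 0).
Dip δ = arctan(|n_h|/n_z) = arctan(0.267/0.267) = 45.0°.
The horizontal component of n points toward azimuth atan2(n_x, n_y) = 320°, the dip direction.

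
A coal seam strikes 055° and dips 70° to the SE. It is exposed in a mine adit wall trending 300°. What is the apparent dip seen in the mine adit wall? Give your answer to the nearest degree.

68°

The strike is 055° and the section trends 300°; the acute angle between them is β = 65°.
tan α = tan 70° × sin 65° = 2.7475 × 0.9063 = 2.4901
apparent dip = arctan 2.4901 = 68.12°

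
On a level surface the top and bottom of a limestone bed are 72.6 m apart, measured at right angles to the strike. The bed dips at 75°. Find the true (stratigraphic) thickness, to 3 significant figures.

True thickness t = w · sin(dip) = 72.6 × sin 75°
t = 72.6 × 0.9659 = 70.126 m

70.1 m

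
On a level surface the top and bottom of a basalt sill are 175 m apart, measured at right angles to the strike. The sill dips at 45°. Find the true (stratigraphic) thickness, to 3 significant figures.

True thickness t = w · sin(dip) = 175 × sin 45°
t = 175 × 0.7071 = 123.744 m

124 m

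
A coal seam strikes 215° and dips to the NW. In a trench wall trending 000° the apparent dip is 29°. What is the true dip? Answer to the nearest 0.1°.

44.0°

β = acute angle between strike 215° and section 000° = 35°.
tan δ = tan α / sin β = tan 29° / sin 35° = 0.5543 / 0.5736 = 0.9664
true dip = arctan 0.9664 = 44.02°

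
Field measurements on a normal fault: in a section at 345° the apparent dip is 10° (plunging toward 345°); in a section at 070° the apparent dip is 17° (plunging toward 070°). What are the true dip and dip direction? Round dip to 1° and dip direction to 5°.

true dip 19°, dip direction 045°

Each apparent-dip line lies in the plane. As unit vectors (x east, y north, z up), v₁ plunges 10°→345° and v₂ plunges 17°→070°.
The plane normal is n = v₁ × v₂ ∝ (0.221, 0.231, 0.938).
True dip = arccos(n_z / |n|) = arccos(0.9466) = 18.8°.
Dip direction = atan2(0.221, 0.231) = 44° (azimuth of n's horizontal projection).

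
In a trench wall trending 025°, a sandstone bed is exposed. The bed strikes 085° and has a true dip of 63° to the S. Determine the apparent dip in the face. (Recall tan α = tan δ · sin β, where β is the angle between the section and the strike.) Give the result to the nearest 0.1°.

59.5°

Angle between strike (085°) and section (025°): β = 60°.
tan(apparent dip) = tan 63° · sin 60° = 1.6997
α = arctan(1.6997) = 59.53°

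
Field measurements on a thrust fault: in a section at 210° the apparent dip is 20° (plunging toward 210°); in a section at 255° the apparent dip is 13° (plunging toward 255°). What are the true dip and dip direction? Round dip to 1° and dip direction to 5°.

true dip 20°, dip direction 205°

The two traces are lines in the plane: v₁ = (sin 210°·cos 20°, cos 210°·cos 20°, −sin 20°), v₂ = (sin 255°·cos 13°, cos 255°·cos 13°, −sin 13°).
n = v₁ × v₂ = (-0.097, -0.216, 0.647) (taken with n_z > 0).
tan δ = √(n_x²+n_y²)/n_z = 0.237/0.647, so δ = 20.1°.
Dip direction = atan2(-0.097, -0.216) = 204° (azimuth of n's horizontal projection).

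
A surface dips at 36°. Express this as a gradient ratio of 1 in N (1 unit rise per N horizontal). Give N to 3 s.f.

1 in 1.38

1 : N means tan θ = 1/N, so N = 1/tan 36° = 1/0.7265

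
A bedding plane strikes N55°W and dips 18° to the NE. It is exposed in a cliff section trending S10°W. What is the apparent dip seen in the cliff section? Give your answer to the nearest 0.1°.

The strike is N55°W and the section trends S10°W; the acute angle between them is β = 65°.
tan(apparent dip) = tan 18° · sin 65° = 0.2945
apparent dip = arctan 0.2945 = 16.41°

16.4°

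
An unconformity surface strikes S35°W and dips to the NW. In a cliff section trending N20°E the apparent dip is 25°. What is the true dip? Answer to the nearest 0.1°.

61.0°

The section is 15° from the strike.
tan δ = tan α / sin β = tan 25° / sin 15° = 0.4663 / 0.2588 = 1.8017
true dip = arctan 1.8017 = 60.97°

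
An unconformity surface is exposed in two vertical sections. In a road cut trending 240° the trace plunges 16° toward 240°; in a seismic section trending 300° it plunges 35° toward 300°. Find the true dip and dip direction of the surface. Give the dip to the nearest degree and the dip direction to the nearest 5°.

true dip 35°, dip direction 305°

The two traces are lines in the plane: v₁ = (sin 240°·cos 16°, cos 240°·cos 16°, −sin 16°), v₂ = (sin 300°·cos 35°, cos 300°·cos 35°, −sin 35°).
Cross product v₁ × v₂ gives the pole to the plane: n ∝ (-0.389, 0.282, 0.682).
True dip = arccos(n_z / |n|) = arccos(0.8177) = 35.1°.
Dip direction = azimuth of (n_x, n_y) = atan2(-0.389, 0.282) = 306°.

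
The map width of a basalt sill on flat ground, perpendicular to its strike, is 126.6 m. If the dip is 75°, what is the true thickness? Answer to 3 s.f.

122 m

True thickness t = w · sin(dip) = 126.6 × sin 75°
t = 126.6 × 0.9659 = 122.286 m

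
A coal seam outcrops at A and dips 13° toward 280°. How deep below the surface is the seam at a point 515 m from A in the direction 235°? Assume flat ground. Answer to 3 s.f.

The hole lies 45° from the dip direction, so the down-dip offset is 515 × cos 45° = 364.16 m.
Depth = down-dip offset × tan(dip) = 364.16 × tan 13° = 364.16 × 0.2309
Depth = 84.07 m

84.1 m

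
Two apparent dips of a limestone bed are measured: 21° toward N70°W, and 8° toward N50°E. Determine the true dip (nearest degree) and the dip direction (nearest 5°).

true dip 28°, dip direction 335°

The two traces are lines in the plane: v₁ = (sin 290°·cos 21°, cos 290°·cos 21°, −sin 21°), v₂ = (sin 50°·cos 8°, cos 50°·cos 8°, −sin 8°).
n = v₁ × v₂ = (-0.184, 0.394, 0.801) (taken with n_z > 0).
True dip = arccos(n_z / |n|) = arccos(0.8788) = 28.5°.
Dip direction = azimuth of (n_x, n_y) = atan2(-0.184, 0.394) = 335°.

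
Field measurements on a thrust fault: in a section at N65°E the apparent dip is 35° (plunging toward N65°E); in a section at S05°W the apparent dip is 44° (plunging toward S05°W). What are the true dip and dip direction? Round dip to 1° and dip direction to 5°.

The two traces are lines in the plane: v₁ = (sin 65°·cos 35°, cos 65°·cos 35°, −sin 35°), v₂ = (sin 185°·cos 44°, cos 185°·cos 44°, −sin 44°).
The plane normal is n = v₁ × v₂ ∝ (0.652, -0.552, 0.510).
tan δ = √(n_x²+n_y²)/n_z = 0.854/0.510, so δ = 59.1°.
Dip direction = atan2(0.652, -0.552) = 130° (azimuth of n's horizontal projection).

true dip 59°, dip direction 130°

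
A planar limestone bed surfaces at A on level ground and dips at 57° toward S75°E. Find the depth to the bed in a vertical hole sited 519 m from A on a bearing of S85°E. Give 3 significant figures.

787 m

The hole lies 10° from the dip direction, so the down-dip offset is 519 × cos 10° = 511.12 m.
Depth = down-dip offset × tan(dip) = 511.12 × tan 57° = 511.12 × 1.5399
Depth = 787.05 m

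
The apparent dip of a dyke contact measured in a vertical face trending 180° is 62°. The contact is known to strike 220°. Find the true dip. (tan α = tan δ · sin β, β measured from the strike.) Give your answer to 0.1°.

The section is 40° from the strike.
tan δ = tan α / sin β = tan 62° / sin 40° = 1.8807 / 0.6428 = 2.9259
δ = arctan(2.9259) = 71.13°

71.1°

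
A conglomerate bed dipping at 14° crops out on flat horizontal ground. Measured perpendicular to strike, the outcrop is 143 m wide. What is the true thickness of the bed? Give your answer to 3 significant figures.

34.6 m

True thickness t = w · sin(dip) = 143 × sin 14°
t = 143 × 0.2419 = 34.595 m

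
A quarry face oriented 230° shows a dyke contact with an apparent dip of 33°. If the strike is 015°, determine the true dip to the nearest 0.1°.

48.5°

β = acute angle between strike 015° and section 230° = 35°.
tan(true dip) = tan 33° / sin 35° = 1.1322
true dip = arctan 1.1322 = 48.55°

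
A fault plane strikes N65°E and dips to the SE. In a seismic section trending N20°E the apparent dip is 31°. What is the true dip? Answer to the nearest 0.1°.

The section is 45° from the strike.
tan δ = tan α / sin β = tan 31° / sin 45° = 0.6009 / 0.7071 = 0.8497
true dip = arctan 0.8497 = 40.36°

40.4°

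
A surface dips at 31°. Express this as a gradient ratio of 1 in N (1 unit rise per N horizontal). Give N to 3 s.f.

1 in 1.66

1 : N means tan θ = 1/N, so N = 1/tan 31° = 1/0.6009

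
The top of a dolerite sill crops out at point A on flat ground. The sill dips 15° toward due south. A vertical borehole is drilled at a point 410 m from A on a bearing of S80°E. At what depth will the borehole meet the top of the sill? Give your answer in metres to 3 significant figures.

The hole lies 80° from the dip direction, so the down-dip offset is 410 × cos 80° = 71.20 m.
Depth = down-dip offset × tan(dip) = 71.20 × tan 15° = 71.20 × 0.2679
Depth = 19.08 m

19.1 m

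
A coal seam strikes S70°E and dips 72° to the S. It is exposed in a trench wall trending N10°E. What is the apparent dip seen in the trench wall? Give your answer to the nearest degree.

72°

The section lies 80° from the strike.
tan α = tan 72° × sin 80° = 3.0777 × 0.9848 = 3.0309
α = arctan(3.0309) = 71.74°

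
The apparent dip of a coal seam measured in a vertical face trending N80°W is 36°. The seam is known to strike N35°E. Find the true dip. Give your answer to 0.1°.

38.7°

β = acute angle between strike N35°E and section N80°W = 65°.
tan(true dip) = tan 36° / sin 65° = 0.8017
δ = arctan(0.8017) = 38.72°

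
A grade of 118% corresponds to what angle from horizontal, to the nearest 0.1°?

tan θ = 118/100 = 1.1800
θ = arctan(1.1800) = 49.72°

49.7°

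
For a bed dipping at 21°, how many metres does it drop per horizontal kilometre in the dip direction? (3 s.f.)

drop per km = 1000 × tan 21° = 1000 × 0.3839

384 m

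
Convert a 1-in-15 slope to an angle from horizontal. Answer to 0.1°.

tan θ = 1/15 = 0.0667
θ = arctan(0.0667) = 3.81°

3.8°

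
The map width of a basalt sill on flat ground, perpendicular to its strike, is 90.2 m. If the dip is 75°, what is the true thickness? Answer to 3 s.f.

True thickness t = w · sin(dip) = 90.2 × sin 75°
t = 90.2 × 0.9659 = 87.127 m

87.1 m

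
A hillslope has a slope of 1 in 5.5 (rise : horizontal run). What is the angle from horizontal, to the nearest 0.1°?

tan θ = 1/5.5 = 0.1818
θ = arctan(0.1818) = 10.30°

10.3°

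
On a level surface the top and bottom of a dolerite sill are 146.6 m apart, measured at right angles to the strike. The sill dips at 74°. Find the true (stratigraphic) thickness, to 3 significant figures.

141 m

True thickness t = w · sin(dip) = 146.6 × sin 74°
t = 146.6 × 0.9613 = 140.921 m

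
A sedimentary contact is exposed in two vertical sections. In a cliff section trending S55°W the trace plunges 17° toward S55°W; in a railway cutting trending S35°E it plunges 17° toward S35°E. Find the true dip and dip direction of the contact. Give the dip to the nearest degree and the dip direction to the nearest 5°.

The two traces are lines in the plane: v₁ = (sin 235°·cos 17°, cos 235°·cos 17°, −sin 17°), v₂ = (sin 145°·cos 17°, cos 145°·cos 17°, −sin 17°).
n = v₁ × v₂ = (-0.069, -0.389, 0.915) (taken with n_z > 0).
tan δ = √(n_x²+n_y²)/n_z = 0.395/0.915, so δ = 23.4°.
The horizontal component of n points toward azimuth atan2(n_x, n_y) = 190°, the dip direction.

true dip 23°, dip direction 190°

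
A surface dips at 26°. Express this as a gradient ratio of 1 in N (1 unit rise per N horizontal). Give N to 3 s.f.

1 in 2.05

1 : N means tan θ = 1/N, so N = 1/tan 26° = 1/0.4877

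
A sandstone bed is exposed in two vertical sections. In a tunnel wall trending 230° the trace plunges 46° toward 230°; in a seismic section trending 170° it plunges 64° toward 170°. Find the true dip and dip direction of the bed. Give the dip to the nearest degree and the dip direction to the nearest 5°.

Represent each trace as a vector plunging at its apparent dip toward its trend (east-north-up frame): v₁ = (-0.532, -0.447, -0.719), v₂ = (0.076, -0.432, -0.899).
n = v₁ × v₂ = (0.091, -0.533, 0.264) (taken with n_z > 0).
tan δ = √(n_x²+n_y²)/n_z = 0.541/0.264, so δ = 64.0°.
Dip direction = azimuth of (n_x, n_y) = atan2(0.091, -0.533) = 170°.

true dip 64°, dip direction 170°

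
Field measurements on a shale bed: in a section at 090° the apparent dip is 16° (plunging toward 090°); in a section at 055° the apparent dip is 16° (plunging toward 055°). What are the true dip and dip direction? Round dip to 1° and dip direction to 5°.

true dip 17°, dip direction 070°

Each apparent-dip line lies in the plane. As unit vectors (x east, y north, z up), v₁ plunges 16°→090° and v₂ plunges 16°→055°.
The plane normal is n = v₁ × v₂ ∝ (0.152, 0.048, 0.530).
tan δ = √(n_x²+n_y²)/n_z = 0.159/0.530, so δ = 16.7°.
Dip direction = azimuth of (n_x, n_y) = atan2(0.152, 0.048) = 72°.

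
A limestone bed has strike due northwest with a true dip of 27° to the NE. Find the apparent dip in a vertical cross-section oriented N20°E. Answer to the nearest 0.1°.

24.8°

Angle between strike (due northwest) and section (N20°E): β = 65°.
tan α = tan 27° × sin 65° = 0.5095 × 0.9063 = 0.4618
α = arctan(0.4618) = 24.79°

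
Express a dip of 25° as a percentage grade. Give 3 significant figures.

46.6%

grade % = 100 × tan 25° = 100 × 0.4663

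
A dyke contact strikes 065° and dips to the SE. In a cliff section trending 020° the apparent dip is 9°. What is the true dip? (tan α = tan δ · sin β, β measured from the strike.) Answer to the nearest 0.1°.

12.6°

β = acute angle between strike 065° and section 020° = 45°.
tan δ = tan α / sin β = tan 9° / sin 45° = 0.1584 / 0.7071 = 0.2240
δ = arctan(0.2240) = 12.63°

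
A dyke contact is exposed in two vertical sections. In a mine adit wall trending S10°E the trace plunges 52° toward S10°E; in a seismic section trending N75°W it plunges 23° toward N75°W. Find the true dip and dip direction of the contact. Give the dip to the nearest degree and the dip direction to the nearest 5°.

true dip 59°, dip direction 210°

The two traces are lines in the plane: v₁ = (sin 170°·cos 52°, cos 170°·cos 52°, −sin 52°), v₂ = (sin 285°·cos 23°, cos 285°·cos 23°, −sin 23°).
The plane normal is n = v₁ × v₂ ∝ (-0.425, -0.742, 0.514).
True dip = arccos(n_z / |n|) = arccos(0.5148) = 59.0°.
Dip direction = azimuth of (n_x, n_y) = atan2(-0.425, -0.742) = 210°.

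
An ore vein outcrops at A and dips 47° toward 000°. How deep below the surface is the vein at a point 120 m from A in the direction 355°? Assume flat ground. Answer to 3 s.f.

128 m

The hole lies 5° from the dip direction, so the down-dip offset is 120 × cos 5° = 119.54 m.
Depth = down-dip offset × tan(dip) = 119.54 × tan 47° = 119.54 × 1.0724
Depth = 128.19 m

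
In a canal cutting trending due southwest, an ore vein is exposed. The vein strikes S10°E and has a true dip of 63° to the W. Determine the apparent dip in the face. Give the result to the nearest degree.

58°

The strike is S10°E and the section trends due southwest; the acute angle between them is β = 55°.
tan(apparent dip) = tan 63° · sin 55° = 1.6077
α = arctan(1.6077) = 58.12°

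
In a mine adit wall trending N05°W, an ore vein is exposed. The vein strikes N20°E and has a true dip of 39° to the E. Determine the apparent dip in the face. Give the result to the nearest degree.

The strike is N20°E and the section trends N05°W; the acute angle between them is β = 25°.
tan α = tan 39° × sin 25° = 0.8098 × 0.4226 = 0.3422
α = arctan(0.3422) = 18.89°

19°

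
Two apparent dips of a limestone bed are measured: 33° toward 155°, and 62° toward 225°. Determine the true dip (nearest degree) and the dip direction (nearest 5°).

true dip 62°, dip direction 225°

The two traces are lines in the plane: v₁ = (sin 155°·cos 33°, cos 155°·cos 33°, −sin 33°), v₂ = (sin 225°·cos 62°, cos 225°·cos 62°, −sin 62°).
The plane normal is n = v₁ × v₂ ∝ (-0.490, -0.494, 0.370).
Dip δ = arctan(|n_h|/n_z) = arctan(0.696/0.370) = 62.0°.
The horizontal component of n points toward azimuth atan2(n_x, n_y) = 225°, the dip direction.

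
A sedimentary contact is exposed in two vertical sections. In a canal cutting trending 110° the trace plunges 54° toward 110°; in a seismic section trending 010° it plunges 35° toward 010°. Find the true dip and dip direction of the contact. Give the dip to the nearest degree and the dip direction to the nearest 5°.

Represent each trace as a vector plunging at its apparent dip toward its trend (east-north-up frame): v₁ = (0.552, -0.201, -0.809), v₂ = (0.142, 0.807, -0.574).
Cross product v₁ × v₂ gives the pole to the plane: n ∝ (0.768, 0.202, 0.474).
tan δ = √(n_x²+n_y²)/n_z = 0.794/0.474, so δ = 59.2°.
Dip direction = azimuth of (n_x, n_y) = atan2(0.768, 0.202) = 75°.

true dip 59°, dip direction 075°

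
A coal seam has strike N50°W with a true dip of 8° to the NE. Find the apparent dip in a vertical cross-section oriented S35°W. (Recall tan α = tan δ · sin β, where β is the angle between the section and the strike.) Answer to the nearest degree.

The section lies 85° from the strike.
tan α = tan 8° × sin 85° = 0.1405 × 0.9962 = 0.1400
α = arctan(0.1400) = 7.97°

8°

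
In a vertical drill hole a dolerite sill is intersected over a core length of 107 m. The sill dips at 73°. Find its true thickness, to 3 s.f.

True thickness t = h · cos(dip) = 107 × cos 73°
t = 107 × 0.2924 = 31.284 m

31.3 m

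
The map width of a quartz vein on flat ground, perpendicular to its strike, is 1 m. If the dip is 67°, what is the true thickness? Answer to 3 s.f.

0.921 m

True thickness t = w · sin(dip) = 1 × sin 67°
t = 1 × 0.9205 = 0.921 m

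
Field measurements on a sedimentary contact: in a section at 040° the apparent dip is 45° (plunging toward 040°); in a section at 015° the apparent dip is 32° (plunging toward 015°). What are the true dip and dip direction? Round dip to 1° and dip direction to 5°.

true dip 50°, dip direction 075°

Each apparent-dip line lies in the plane. As unit vectors (x east, y north, z up), v₁ plunges 45°→040° and v₂ plunges 32°→015°.
n = v₁ × v₂ = (0.292, 0.086, 0.253) (taken with n_z > 0).
tan δ = √(n_x²+n_y²)/n_z = 0.304/0.253, so δ = 50.2°.
Dip direction = azimuth of (n_x, n_y) = atan2(0.292, 0.086) = 74°.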